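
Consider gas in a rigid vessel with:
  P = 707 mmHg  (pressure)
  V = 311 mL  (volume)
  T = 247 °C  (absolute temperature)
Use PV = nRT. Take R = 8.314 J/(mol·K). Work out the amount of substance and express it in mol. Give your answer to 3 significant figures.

0.00678 mol

Rearranging PV = nRT for n: n = PV/(RT).
P = 707 mmHg = 94259 Pa; V = 311 mL = 3.110×10^-4 m³; T = 247 °C = 520.1 K; R = 8.314 J/(mol·K).
n = 0.006779 mol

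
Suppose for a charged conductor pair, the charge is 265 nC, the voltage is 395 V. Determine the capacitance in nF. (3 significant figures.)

C is given directly by: C = Q/V.
Q = 265 nC = 2.650×10^-7 C; V = 395 V.
C = 6.709×10^-10 F
6.709×10^-10 F × (1 nF / 1.000×10^-9 F) = 0.6709 nF

0.671 nF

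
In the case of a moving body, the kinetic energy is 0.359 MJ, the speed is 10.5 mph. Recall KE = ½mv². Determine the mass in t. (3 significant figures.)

32.6 t

Rearranging: m = 2·KE/v².
KE = 0.359 MJ = 3.590×10^5 J; v = 10.5 mph = 4.694 m/s.
m = 32588 kg
32588 kg × (1 t / 1000 kg) = 32.59 t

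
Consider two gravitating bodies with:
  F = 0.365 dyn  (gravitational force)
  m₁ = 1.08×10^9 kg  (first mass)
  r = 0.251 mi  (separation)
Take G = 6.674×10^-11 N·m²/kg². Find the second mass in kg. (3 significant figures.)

From Newton's law of gravitation: m₂ = F·r²/(G·m₁).
F = 0.365 dyn = 3.650×10^-6 N; m₁ = 1.08×10^9 kg; r = 0.251 mi = 403.9 m; G = 6.674×10^-11 N·m²/kg².
m₂ = 8.263 kg

8.26 kg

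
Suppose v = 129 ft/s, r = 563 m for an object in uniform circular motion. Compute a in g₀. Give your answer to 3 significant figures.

0.280 g₀

Directly: a = v²/r.
v = 129 ft/s = 39.32 m/s; r = 563 m.
a = 2.746 m/s²
2.746 m/s² × (1 g₀ / 9.807 m/s²) = 0.2800 g₀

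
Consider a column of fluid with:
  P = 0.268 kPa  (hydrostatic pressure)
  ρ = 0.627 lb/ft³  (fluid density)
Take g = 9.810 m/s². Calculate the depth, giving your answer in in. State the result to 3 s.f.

Rearranging: h = P/(ρ·g).
P = 0.268 kPa = 268.0 Pa; ρ = 0.627 lb/ft³ = 10.04 kg/m³; g = 9.810 m/s².
h = 2.720 m
2.720 m × (1 in / 0.02540 m) = 107.1 in

107 in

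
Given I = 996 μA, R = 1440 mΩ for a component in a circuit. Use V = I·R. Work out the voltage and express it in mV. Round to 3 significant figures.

1.43 mV

V is given directly by: V = IR.
I = 996 μA = 9.960×10^-4 A; R = 1440 mΩ = 1.440 Ω.
V = 0.001434 V
0.001434 V × (1 mV / 0.001000 V) = 1.434 mV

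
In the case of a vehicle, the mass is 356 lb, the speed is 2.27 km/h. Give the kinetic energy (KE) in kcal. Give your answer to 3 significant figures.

Directly: KE = ½mv².
m = 356 lb = 161.5 kg; v = 2.27 km/h = 0.6306 m/s.
KE = 32.10 J
32.10 J × (1 kcal / 4184 J) = 0.007673 kcal

0.00767 kcal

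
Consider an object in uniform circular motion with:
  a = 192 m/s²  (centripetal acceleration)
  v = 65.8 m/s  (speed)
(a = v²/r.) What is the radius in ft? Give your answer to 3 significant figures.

74.0 ft

Rearranging a = v²/r for r: r = v²/a.
a = 192 m/s²; v = 65.8 m/s.
r = 22.55 m
22.55 m × (1 ft / 0.3048 m) = 73.98 ft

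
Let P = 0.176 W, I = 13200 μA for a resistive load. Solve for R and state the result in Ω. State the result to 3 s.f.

Rearranging: R = P/I².
P = 0.176 W; I = 13200 μA = 0.01320 A.
R = 1010 Ω

1010 Ω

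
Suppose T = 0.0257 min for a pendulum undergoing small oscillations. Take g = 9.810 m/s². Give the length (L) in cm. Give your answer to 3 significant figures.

Rearranging T = 2π√(L/g) for L: L = g·(T/2π)².
T = 0.0257 min = 1.542 s; g = 9.810 m/s².
L = 0.5909 m
0.5909 m × (1 cm / 0.01000 m) = 59.09 cm

59.1 cm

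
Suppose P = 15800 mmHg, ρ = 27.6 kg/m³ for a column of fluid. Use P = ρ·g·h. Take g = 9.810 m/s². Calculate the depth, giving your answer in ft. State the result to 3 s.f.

25500 ft

Rearranging: h = P/(ρ·g).
P = 15800 mmHg = 2.106×10^6 Pa; ρ = 27.6 kg/m³; g = 9.810 m/s².
h = 7780 m
7780 m × (1 ft / 0.3048 m) = 25525 ft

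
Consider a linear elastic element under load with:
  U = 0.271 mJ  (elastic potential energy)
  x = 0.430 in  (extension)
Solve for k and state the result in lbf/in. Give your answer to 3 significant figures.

Rearranging: k = 2U/x².
U = 0.271 mJ = 2.710×10^-4 J; x = 0.430 in = 0.01092 m.
k = 4.544 N/m
4.544 N/m × (1 lbf/in / 175.1 N/m) = 0.02594 lbf/in

0.0259 lbf/in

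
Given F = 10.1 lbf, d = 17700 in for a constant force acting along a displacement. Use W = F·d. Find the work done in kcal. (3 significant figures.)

W is given directly by: W = F·d.
F = 10.1 lbf = 44.93 N; d = 17700 in = 449.6 m.
W = 20198 J
20198 J × (1 kcal / 4184 J) = 4.828 kcal

4.83 kcal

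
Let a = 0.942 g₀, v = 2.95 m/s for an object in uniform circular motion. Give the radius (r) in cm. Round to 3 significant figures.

Rearranging a = v²/r for r: r = v²/a.
a = 0.942 g₀ = 9.238 m/s²; v = 2.95 m/s.
r = 0.9420 m
0.9420 m × (1 cm / 0.01000 m) = 94.20 cm

94.2 cm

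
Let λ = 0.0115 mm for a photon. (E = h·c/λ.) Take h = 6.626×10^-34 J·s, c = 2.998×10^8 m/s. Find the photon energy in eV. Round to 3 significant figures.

Directly: E = hc/λ.
λ = 0.0115 mm = 1.150×10^-5 m; h = 6.626×10^-34 J·s; c = 2.998×10^8 m/s.
E = 1.727×10^-20 J
1.727×10^-20 J × (1 eV / 1.602×10^-19 J) = 0.1078 eV

0.108 eV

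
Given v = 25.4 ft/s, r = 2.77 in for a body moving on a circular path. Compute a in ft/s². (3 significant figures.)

a is given directly by: a = v²/r.
v = 25.4 ft/s = 7.742 m/s; r = 2.77 in = 0.07036 m.
a = 851.9 m/s²
851.9 m/s² × (1 ft/s² / 0.3048 m/s²) = 2795 ft/s²

2790 ft/s²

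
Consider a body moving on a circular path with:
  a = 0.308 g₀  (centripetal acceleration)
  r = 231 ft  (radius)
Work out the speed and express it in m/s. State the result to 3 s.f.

14.6 m/s

Solving a = v²/r for v: v = √(a·r).
a = 0.308 g₀ = 3.020 m/s²; r = 231 ft = 70.41 m.
v = 14.58 m/s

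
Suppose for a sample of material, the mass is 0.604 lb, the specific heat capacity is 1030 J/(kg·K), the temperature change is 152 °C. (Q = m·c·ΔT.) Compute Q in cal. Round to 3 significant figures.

Q is given directly by: Q = mcΔT.
m = 0.604 lb = 0.2740 kg; c = 1030 J/(kg·K); ΔT = 152 °C = 152.0 K.
Q = 42893 J  (the unit combination reduces to kg·m²/s² = J)
42893 J × (1 cal / 4.184 J) = 10252 cal

10300 cal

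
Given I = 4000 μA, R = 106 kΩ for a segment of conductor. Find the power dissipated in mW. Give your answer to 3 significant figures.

1700 mW

Directly: P = I²R.
I = 4000 μA = 0.004000 A; R = 106 kΩ = 1.060×10^5 Ω.
P = 1.696 W  (the unit combination reduces to kg·m²/s³ = W)
1.696 W × (1 mW / 0.001000 W) = 1696 mW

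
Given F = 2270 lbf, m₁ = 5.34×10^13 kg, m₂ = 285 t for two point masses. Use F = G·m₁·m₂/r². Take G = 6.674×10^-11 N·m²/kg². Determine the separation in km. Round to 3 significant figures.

0.317 km

Rearranging: r = √(G·m₁m₂/F).
F = 2270 lbf = 10097 N; m₁ = 5.34×10^13 kg; m₂ = 285 t = 2.850×10^5 kg; G = 6.674×10^-11 N·m²/kg².
r = 317.2 m
317.2 m × (1 km / 1000 m) = 0.3172 km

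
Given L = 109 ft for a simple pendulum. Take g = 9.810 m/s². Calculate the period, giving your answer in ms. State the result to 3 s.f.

T is given directly by: T = 2π√(L/g).
L = 109 ft = 33.22 m; g = 9.810 m/s².
T = 11.56 s
11.56 s × (1 ms / 0.001000 s) = 11563 ms

11600 ms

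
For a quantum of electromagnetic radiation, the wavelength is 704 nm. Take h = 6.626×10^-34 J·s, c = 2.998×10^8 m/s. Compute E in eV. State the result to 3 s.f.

Directly: E = hc/λ.
λ = 704 nm = 7.040×10^-7 m; h = 6.626×10^-34 J·s; c = 2.998×10^8 m/s.
E = 2.822×10^-19 J
2.822×10^-19 J × (1 eV / 1.602×10^-19 J) = 1.761 eV

1.76 eV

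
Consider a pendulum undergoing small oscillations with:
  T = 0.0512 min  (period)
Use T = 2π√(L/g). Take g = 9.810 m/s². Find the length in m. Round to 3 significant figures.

2.35 m

Rearranging T = 2π√(L/g) for L: L = g·(T/2π)².
T = 0.0512 min = 3.072 s; g = 9.810 m/s².
L = 2.345 m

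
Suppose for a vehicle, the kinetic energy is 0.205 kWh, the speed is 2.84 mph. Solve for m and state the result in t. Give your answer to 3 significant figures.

916 t

Rearranging KE = ½mv² for m: m = 2·KE/v².
KE = 0.205 kWh = 7.380×10^5 J; v = 2.84 mph = 1.270 m/s.
m = 9.157×10^5 kg
9.157×10^5 kg × (1 t / 1000 kg) = 915.7 t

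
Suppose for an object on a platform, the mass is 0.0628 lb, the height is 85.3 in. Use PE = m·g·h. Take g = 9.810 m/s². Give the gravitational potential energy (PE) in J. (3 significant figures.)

0.605 J

PE is given directly by: PE = mgh.
m = 0.0628 lb = 0.02849 kg; h = 85.3 in = 2.167 m; g = 9.810 m/s².
PE = 0.6054 J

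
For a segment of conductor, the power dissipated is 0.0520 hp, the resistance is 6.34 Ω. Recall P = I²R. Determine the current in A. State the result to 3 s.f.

2.47 A

Solving P = I²R for I: I = √(P/R).
P = 0.0520 hp = 38.78 W; R = 6.34 Ω.
I = 2.473 A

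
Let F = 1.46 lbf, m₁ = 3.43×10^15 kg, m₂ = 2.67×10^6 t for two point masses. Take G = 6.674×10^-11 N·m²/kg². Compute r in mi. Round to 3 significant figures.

Rearranging: r = √(G·m₁m₂/F).
F = 1.46 lbf = 6.494 N; m₁ = 3.43×10^15 kg; m₂ = 2.67×10^6 t = 2.670×10^9 kg; G = 6.674×10^-11 N·m²/kg².
r = 9.701×10^6 m
9.701×10^6 m × (1 mi / 1609 m) = 6028 mi

6030 mi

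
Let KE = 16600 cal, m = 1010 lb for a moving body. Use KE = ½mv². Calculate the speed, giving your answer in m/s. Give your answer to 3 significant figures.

17.4 m/s

Solving KE = ½mv² for v: v = √(2·KE/m).
KE = 16600 cal = 69454 J; m = 1010 lb = 458.1 kg.
v = 17.41 m/s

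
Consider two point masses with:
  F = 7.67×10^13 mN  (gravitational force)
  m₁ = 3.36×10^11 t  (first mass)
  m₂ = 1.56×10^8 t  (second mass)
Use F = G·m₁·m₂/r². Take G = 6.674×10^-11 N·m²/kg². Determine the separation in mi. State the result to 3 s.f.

0.133 mi

From Newton's law of gravitation: r = √(G·m₁m₂/F).
F = 7.67×10^13 mN = 7.670×10^10 N; m₁ = 3.36×10^11 t = 3.360×10^14 kg; m₂ = 1.56×10^8 t = 1.560×10^11 kg; G = 6.674×10^-11 N·m²/kg².
r = 213.6 m
213.6 m × (1 mi / 1609 m) = 0.1327 mi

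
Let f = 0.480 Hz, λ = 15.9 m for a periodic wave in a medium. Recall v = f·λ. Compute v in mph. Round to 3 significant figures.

17.1 mph

Directly: v = fλ.
f = 0.480 Hz; λ = 15.9 m.
v = 7.632 m/s
7.632 m/s × (1 mph / 0.4470 m/s) = 17.07 mph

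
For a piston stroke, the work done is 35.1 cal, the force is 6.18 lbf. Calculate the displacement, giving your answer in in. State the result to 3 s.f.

210 in

Rearranging: d = W/F.
W = 35.1 cal = 146.9 J; F = 6.18 lbf = 27.49 N.
d = 5.342 m
5.342 m × (1 in / 0.02540 m) = 210.3 in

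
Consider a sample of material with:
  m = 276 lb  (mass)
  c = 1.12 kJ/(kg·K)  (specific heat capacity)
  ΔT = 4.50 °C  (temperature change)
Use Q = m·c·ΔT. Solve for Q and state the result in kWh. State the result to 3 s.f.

Directly: Q = mcΔT.
m = 276 lb = 125.2 kg; c = 1.12 kJ/(kg·K) = 1120 J/(kg·K); ΔT = 4.50 °C = 4.500 K.
Q = 6.310×10^5 J  (the unit combination reduces to kg·m²/s² = J)
6.310×10^5 J × (1 kWh / 3.600×10^6 J) = 0.1753 kWh

0.175 kWh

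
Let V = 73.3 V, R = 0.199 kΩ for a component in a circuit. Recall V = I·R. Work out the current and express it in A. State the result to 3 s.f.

0.368 A

Solving V = I·R for I: I = V/R.
V = 73.3 V; R = 0.199 kΩ = 199.0 Ω.
I = 0.3683 A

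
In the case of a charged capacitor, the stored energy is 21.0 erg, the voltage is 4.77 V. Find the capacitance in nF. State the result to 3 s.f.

Rearranging E = ½C·V² for C: C = 2E/V².
E = 21.0 erg = 2.100×10^-6 J; V = 4.77 V.
C = 1.846×10^-7 F
1.846×10^-7 F × (1 nF / 1.000×10^-9 F) = 184.6 nF

185 nF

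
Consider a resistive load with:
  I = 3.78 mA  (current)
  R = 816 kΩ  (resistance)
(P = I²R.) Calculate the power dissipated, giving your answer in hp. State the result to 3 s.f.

Directly: P = I²R.
I = 3.78 mA = 0.003780 A; R = 816 kΩ = 8.160×10^5 Ω.
P = 11.66 W
11.66 W × (1 hp / 745.7 W) = 0.01564 hp

0.0156 hp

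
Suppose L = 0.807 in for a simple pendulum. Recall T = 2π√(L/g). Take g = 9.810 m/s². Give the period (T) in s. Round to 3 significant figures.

0.287 s

Directly: T = 2π√(L/g).
L = 0.807 in = 0.02050 m; g = 9.810 m/s².
T = 0.2872 s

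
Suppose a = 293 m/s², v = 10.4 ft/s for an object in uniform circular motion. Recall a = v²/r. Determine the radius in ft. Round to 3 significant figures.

0.113 ft

Rearranging: r = v²/a.
a = 293 m/s²; v = 10.4 ft/s = 3.170 m/s.
r = 0.03429 m
0.03429 m × (1 ft / 0.3048 m) = 0.1125 ft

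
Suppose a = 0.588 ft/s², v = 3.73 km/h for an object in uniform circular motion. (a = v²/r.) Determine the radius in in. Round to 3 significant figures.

Rearranging a = v²/r for r: r = v²/a.
a = 0.588 ft/s² = 0.1792 m/s²; v = 3.73 km/h = 1.036 m/s.
r = 5.990 m
5.990 m × (1 in / 0.02540 m) = 235.8 in

236 in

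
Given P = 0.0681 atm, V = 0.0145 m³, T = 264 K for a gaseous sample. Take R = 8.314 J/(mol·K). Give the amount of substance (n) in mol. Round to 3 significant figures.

From the ideal-gas law: n = PV/(RT).
P = 0.0681 atm = 6900 Pa; V = 0.0145 m³; T = 264 K; R = 8.314 J/(mol·K).
n = 0.04558 mol

0.0456 mol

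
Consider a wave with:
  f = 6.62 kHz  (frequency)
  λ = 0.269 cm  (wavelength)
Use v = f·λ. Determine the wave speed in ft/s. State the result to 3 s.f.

58.4 ft/s

v is given directly by: v = fλ.
f = 6.62 kHz = 6620 Hz; λ = 0.269 cm = 0.002690 m.
v = 17.81 m/s
17.81 m/s × (1 ft/s / 0.3048 m/s) = 58.42 ft/s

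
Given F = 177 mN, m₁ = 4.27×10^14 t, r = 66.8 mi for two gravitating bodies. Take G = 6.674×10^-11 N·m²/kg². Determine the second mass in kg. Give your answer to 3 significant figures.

71.8 kg

From Newton's law of gravitation: m₂ = F·r²/(G·m₁).
F = 177 mN = 0.1770 N; m₁ = 4.27×10^14 t = 4.270×10^17 kg; r = 66.8 mi = 1.075×10^5 m; G = 6.674×10^-11 N·m²/kg².
m₂ = 71.78 kg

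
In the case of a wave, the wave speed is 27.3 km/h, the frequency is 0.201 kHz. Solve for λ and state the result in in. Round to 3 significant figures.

1.49 in

Rearranging: λ = v/f.
v = 27.3 km/h = 7.583 m/s; f = 0.201 kHz = 201.0 Hz.
λ = 0.03773 m
0.03773 m × (1 in / 0.02540 m) = 1.485 in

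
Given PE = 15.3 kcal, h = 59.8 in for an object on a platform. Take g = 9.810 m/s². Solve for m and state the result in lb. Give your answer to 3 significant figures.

Solving PE = m·g·h for m: m = PE/(g·h).
PE = 15.3 kcal = 64015 J; h = 59.8 in = 1.519 m; g = 9.810 m/s².
m = 4296 kg
4296 kg × (1 lb / 0.4536 kg) = 9471 lb

9470 lb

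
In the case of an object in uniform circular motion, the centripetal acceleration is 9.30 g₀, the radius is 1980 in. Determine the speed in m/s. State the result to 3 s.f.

67.7 m/s

Solving a = v²/r for v: v = √(a·r).
a = 9.30 g₀ = 91.20 m/s²; r = 1980 in = 50.29 m.
v = 67.73 m/s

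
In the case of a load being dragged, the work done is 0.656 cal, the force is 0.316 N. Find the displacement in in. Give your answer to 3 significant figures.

Rearranging W = F·d for d: d = W/F.
W = 0.656 cal = 2.745 J; F = 0.316 N.
d = 8.686 m
8.686 m × (1 in / 0.02540 m) = 342.0 in

342 in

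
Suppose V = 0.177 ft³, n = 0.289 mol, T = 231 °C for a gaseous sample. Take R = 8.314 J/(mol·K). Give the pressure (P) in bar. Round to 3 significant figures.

P is given directly by: P = nRT/V.
V = 0.177 ft³ = 0.005012 m³; n = 0.289 mol; T = 231 °C = 504.1 K; R = 8.314 J/(mol·K).
P = 2.417×10^5 Pa  (the unit combination reduces to kg/(m·s²) = Pa)
2.417×10^5 Pa × (1 bar / 1.000×10^5 Pa) = 2.417 bar

2.42 bar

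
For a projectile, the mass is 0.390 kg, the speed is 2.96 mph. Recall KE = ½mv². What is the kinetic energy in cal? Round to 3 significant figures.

0.0816 cal

KE is given directly by: KE = ½mv².
m = 0.390 kg; v = 2.96 mph = 1.323 m/s.
KE = 0.3414 J
0.3414 J × (1 cal / 4.184 J) = 0.08161 cal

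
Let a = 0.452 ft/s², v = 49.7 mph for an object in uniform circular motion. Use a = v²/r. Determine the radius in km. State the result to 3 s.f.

3.58 km

Rearranging: r = v²/a.
a = 0.452 ft/s² = 0.1378 m/s²; v = 49.7 mph = 22.22 m/s.
r = 3583 m
3583 m × (1 km / 1000 m) = 3.583 km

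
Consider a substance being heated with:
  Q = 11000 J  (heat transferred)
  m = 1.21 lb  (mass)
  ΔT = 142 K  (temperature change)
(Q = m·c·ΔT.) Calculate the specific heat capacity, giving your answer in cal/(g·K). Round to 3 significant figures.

Solving Q = m·c·ΔT for c: c = Q/(m·ΔT).
Q = 11000 J; m = 1.21 lb = 0.5488 kg; ΔT = 142 K.
c = 141.1 J/(kg·K)
141.1 J/(kg·K) × (1 cal/(g·K) / 4184 J/(kg·K)) = 0.03373 cal/(g·K)

0.0337 cal/(g·K)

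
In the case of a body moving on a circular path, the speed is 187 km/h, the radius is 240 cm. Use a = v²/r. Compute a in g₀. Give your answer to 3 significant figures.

a is given directly by: a = v²/r.
v = 187 km/h = 51.94 m/s; r = 240 cm = 2.400 m.
a = 1124 m/s²
1124 m/s² × (1 g₀ / 9.807 m/s²) = 114.6 g₀

115 g₀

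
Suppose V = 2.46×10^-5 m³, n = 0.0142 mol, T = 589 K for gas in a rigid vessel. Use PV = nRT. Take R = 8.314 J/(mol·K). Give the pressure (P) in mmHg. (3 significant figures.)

P is given directly by: P = nRT/V.
V = 2.46×10^-5 m³; n = 0.0142 mol; T = 589 K; R = 8.314 J/(mol·K).
P = 2.827×10^6 Pa  (the unit combination reduces to kg/(m·s²) = Pa)
2.827×10^6 Pa × (1 mmHg / 133.3 Pa) = 21202 mmHg

21200 mmHg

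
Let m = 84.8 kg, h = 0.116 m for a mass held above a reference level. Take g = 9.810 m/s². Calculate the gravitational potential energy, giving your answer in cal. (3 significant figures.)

23.1 cal

Directly: PE = mgh.
m = 84.8 kg; h = 0.116 m; g = 9.810 m/s².
PE = 96.50 J  (the unit combination reduces to kg·m²/s² = J)
96.50 J × (1 cal / 4.184 J) = 23.06 cal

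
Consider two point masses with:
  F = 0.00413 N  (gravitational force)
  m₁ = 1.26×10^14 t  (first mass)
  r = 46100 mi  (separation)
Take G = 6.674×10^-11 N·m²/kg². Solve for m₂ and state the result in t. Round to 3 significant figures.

From Newton's law of gravitation: m₂ = F·r²/(G·m₁).
F = 0.00413 N; m₁ = 1.26×10^14 t = 1.260×10^17 kg; r = 46100 mi = 7.419×10^7 m; G = 6.674×10^-11 N·m²/kg².
m₂ = 2.703×10^6 kg
2.703×10^6 kg × (1 t / 1000 kg) = 2703 t

2700 t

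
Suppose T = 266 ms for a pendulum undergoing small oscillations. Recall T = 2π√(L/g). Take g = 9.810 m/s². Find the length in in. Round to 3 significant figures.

Rearranging T = 2π√(L/g) for L: L = g·(T/2π)².
T = 266 ms = 0.2660 s; g = 9.810 m/s².
L = 0.01758 m
0.01758 m × (1 in / 0.02540 m) = 0.6922 in

0.692 in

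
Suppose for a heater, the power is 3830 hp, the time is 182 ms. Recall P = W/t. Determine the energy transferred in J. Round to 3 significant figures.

Solving P = W/t for W: W = P·t.
P = 3830 hp = 2.856×10^6 W; t = 182 ms = 0.1820 s.
W = 5.198×10^5 J  (the unit combination reduces to kg·m²/s² = J)

5.20×10^5 J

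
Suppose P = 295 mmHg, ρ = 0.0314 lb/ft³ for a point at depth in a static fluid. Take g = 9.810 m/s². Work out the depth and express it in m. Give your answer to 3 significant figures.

7970 m

Rearranging: h = P/(ρ·g).
P = 295 mmHg = 39330 Pa; ρ = 0.0314 lb/ft³ = 0.5030 kg/m³; g = 9.810 m/s².
h = 7971 m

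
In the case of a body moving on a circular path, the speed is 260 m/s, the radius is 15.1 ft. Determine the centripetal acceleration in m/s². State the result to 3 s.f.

Directly: a = v²/r.
v = 260 m/s; r = 15.1 ft = 4.602 m.
a = 14688 m/s²

14700 m/s²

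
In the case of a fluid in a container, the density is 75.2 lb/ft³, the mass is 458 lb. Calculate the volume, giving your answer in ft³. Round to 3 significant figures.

Solving ρ = m/V for V: V = m/ρ.
ρ = 75.2 lb/ft³ = 1205 kg/m³; m = 458 lb = 207.7 kg.
V = 0.1725 m³
0.1725 m³ × (1 ft³ / 0.02832 m³) = 6.090 ft³

6.09 ft³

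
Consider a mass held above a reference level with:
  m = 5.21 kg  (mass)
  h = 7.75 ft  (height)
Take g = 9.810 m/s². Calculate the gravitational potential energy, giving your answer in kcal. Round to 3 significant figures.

PE is given directly by: PE = mgh.
m = 5.21 kg; h = 7.75 ft = 2.362 m; g = 9.810 m/s².
PE = 120.7 J  (the unit combination reduces to kg·m²/s² = J)
120.7 J × (1 kcal / 4184 J) = 0.02886 kcal

0.0289 kcal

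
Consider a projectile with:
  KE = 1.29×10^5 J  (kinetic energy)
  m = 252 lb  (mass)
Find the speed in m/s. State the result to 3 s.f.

47.5 m/s

Rearranging KE = ½mv² for v: v = √(2·KE/m).
KE = 1.29×10^5 J; m = 252 lb = 114.3 kg.
v = 47.51 m/s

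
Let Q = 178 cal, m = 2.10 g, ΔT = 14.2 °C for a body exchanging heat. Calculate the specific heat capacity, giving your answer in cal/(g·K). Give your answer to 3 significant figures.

Solving Q = m·c·ΔT for c: c = Q/(m·ΔT).
Q = 178 cal = 744.8 J; m = 2.10 g = 0.002100 kg; ΔT = 14.2 °C = 14.20 K.
c = 24975 J/(kg·K)
24975 J/(kg·K) × (1 cal/(g·K) / 4184 J/(kg·K)) = 5.969 cal/(g·K)

5.97 cal/(g·K)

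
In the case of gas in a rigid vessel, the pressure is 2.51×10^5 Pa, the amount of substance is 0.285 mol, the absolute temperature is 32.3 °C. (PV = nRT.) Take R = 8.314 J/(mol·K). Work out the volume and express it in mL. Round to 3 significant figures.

2880 mL

From the ideal-gas law: V = nRT/P.
P = 2.51×10^5 Pa; n = 0.285 mol; T = 32.3 °C = 305.4 K; R = 8.314 J/(mol·K).
V = 0.002884 m³
0.002884 m³ × (1 mL / 1.000×10^-6 m³) = 2884 mL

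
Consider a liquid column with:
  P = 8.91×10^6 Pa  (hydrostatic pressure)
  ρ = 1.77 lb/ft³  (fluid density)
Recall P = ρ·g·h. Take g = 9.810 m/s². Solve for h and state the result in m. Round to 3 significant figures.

32000 m

Rearranging P = ρ·g·h for h: h = P/(ρ·g).
P = 8.91×10^6 Pa; ρ = 1.77 lb/ft³ = 28.35 kg/m³; g = 9.810 m/s².
h = 32034 m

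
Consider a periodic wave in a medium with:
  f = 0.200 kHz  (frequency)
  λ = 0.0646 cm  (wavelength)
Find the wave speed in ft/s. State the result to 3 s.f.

0.424 ft/s

v is given directly by: v = fλ.
f = 0.200 kHz = 200.0 Hz; λ = 0.0646 cm = 6.460×10^-4 m.
v = 0.1292 m/s
0.1292 m/s × (1 ft/s / 0.3048 m/s) = 0.4239 ft/s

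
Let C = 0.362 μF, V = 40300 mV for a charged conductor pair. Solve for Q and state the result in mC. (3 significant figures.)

0.0146 mC

Rearranging C = Q/V for Q: Q = CV.
C = 0.362 μF = 3.620×10^-7 F; V = 40300 mV = 40.30 V.
Q = 1.459×10^-5 C
1.459×10^-5 C × (1 mC / 0.001000 C) = 0.01459 mC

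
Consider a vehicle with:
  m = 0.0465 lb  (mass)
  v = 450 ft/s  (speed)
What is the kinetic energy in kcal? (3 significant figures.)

KE is given directly by: KE = ½mv².
m = 0.0465 lb = 0.02109 kg; v = 450 ft/s = 137.2 m/s.
KE = 198.4 J  (the unit combination reduces to kg·m²/s² = J)
198.4 J × (1 kcal / 4184 J) = 0.04742 kcal

0.0474 kcal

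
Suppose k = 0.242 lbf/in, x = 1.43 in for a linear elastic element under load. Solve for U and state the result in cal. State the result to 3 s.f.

Directly: U = ½kx².
k = 0.242 lbf/in = 42.38 N/m; x = 1.43 in = 0.03632 m.
U = 0.02796 J  (the unit combination reduces to kg·m²/s² = J)
0.02796 J × (1 cal / 4.184 J) = 0.006682 cal

0.00668 cal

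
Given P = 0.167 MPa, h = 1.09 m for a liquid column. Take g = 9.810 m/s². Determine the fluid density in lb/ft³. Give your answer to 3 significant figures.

Solving P = ρ·g·h for ρ: ρ = P/(g·h).
P = 0.167 MPa = 1.670×10^5 Pa; h = 1.09 m; g = 9.810 m/s².
ρ = 15618 kg/m³
15618 kg/m³ × (1 lb/ft³ / 16.02 kg/m³) = 975.0 lb/ft³

975 lb/ft³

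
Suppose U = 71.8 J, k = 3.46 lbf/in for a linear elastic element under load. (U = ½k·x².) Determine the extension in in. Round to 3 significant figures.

19.2 in

Solving U = ½k·x² for x: x = √(2U/k).
U = 71.8 J; k = 3.46 lbf/in = 605.9 N/m.
x = 0.4868 m
0.4868 m × (1 in / 0.02540 m) = 19.17 in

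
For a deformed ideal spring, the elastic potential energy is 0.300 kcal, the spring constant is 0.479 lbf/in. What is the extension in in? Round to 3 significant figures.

215 in

Solving U = ½k·x² for x: x = √(2U/k).
U = 0.300 kcal = 1255 J; k = 0.479 lbf/in = 83.89 N/m.
x = 5.471 m
5.471 m × (1 in / 0.02540 m) = 215.4 in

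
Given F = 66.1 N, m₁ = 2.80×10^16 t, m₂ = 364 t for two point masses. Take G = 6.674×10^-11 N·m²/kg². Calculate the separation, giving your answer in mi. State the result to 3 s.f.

Rearranging F = G·m₁·m₂/r² for r: r = √(G·m₁m₂/F).
F = 66.1 N; m₁ = 2.80×10^16 t = 2.800×10^19 kg; m₂ = 364 t = 3.640×10^5 kg; G = 6.674×10^-11 N·m²/kg².
r = 3.208×10^6 m
3.208×10^6 m × (1 mi / 1609 m) = 1993 mi

1990 mi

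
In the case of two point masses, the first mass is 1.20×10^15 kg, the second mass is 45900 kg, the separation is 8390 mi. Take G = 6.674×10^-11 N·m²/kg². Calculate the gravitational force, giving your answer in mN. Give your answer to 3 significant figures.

From Newton's law of gravitation: F = Gm₁m₂/r².
m₁ = 1.20×10^15 kg; m₂ = 45900 kg; r = 8390 mi = 1.350×10^7 m; G = 6.674×10^-11 N·m²/kg².
F = 2.016×10^-5 N  (the unit combination reduces to kg·m/s² = N)
2.016×10^-5 N × (1 mN / 0.001000 N) = 0.02016 mN

0.0202 mN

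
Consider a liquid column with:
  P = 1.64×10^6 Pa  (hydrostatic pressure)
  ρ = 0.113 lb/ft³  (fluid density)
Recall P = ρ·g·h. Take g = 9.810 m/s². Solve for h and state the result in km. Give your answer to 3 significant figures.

Rearranging P = ρ·g·h for h: h = P/(ρ·g).
P = 1.64×10^6 Pa; ρ = 0.113 lb/ft³ = 1.810 kg/m³; g = 9.810 m/s².
h = 92358 m
92358 m × (1 km / 1000 m) = 92.36 km

92.4 km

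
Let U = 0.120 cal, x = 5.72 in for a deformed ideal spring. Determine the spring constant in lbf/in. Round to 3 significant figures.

0.272 lbf/in

Rearranging: k = 2U/x².
U = 0.120 cal = 0.5021 J; x = 5.72 in = 0.1453 m.
k = 47.57 N/m
47.57 N/m × (1 lbf/in / 175.1 N/m) = 0.2716 lbf/in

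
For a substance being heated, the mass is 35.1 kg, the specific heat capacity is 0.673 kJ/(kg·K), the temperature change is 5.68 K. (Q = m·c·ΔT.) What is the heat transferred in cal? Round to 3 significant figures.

Q is given directly by: Q = mcΔT.
m = 35.1 kg; c = 0.673 kJ/(kg·K) = 673.0 J/(kg·K); ΔT = 5.68 K.
Q = 1.342×10^5 J
1.342×10^5 J × (1 cal / 4.184 J) = 32069 cal

32100 cal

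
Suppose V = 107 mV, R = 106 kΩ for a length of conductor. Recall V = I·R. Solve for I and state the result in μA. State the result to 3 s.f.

From Ohm's law: I = V/R.
V = 107 mV = 0.1070 V; R = 106 kΩ = 1.060×10^5 Ω.
I = 1.009×10^-6 A
1.009×10^-6 A × (1 μA / 1.000×10^-6 A) = 1.009 μA

1.01 μA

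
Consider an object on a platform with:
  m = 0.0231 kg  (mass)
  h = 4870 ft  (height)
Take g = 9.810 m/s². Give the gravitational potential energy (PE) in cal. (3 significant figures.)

80.4 cal

PE is given directly by: PE = mgh.
m = 0.0231 kg; h = 4870 ft = 1484 m; g = 9.810 m/s².
PE = 336.4 J
336.4 J × (1 cal / 4.184 J) = 80.40 cal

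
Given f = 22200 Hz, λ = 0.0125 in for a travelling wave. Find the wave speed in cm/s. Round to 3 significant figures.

v is given directly by: v = fλ.
f = 22200 Hz; λ = 0.0125 in = 3.175×10^-4 m.
v = 7.049 m/s
7.049 m/s × (1 cm/s / 0.01000 m/s) = 704.9 cm/s

705 cm/s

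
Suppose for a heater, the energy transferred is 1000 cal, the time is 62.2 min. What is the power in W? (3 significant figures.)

1.12 W

P is given directly by: P = W/t.
W = 1000 cal = 4184 J; t = 62.2 min = 3732 s.
P = 1.121 W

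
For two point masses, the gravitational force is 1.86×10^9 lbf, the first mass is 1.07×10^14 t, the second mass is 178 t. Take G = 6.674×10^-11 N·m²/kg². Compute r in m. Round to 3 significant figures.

Solving F = G·m₁·m₂/r² for r: r = √(G·m₁m₂/F).
F = 1.86×10^9 lbf = 8.274×10^9 N; m₁ = 1.07×10^14 t = 1.070×10^17 kg; m₂ = 178 t = 1.780×10^5 kg; G = 6.674×10^-11 N·m²/kg².
r = 12.39 m

12.4 m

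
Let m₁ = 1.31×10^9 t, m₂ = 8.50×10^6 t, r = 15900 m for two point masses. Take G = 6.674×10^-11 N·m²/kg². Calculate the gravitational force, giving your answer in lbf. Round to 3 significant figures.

661 lbf

From Newton's law of gravitation: F = Gm₁m₂/r².
m₁ = 1.31×10^9 t = 1.310×10^12 kg; m₂ = 8.50×10^6 t = 8.500×10^9 kg; r = 15900 m; G = 6.674×10^-11 N·m²/kg².
F = 2940 N  (the unit combination reduces to kg·m/s² = N)
2940 N × (1 lbf / 4.448 N) = 660.8 lbf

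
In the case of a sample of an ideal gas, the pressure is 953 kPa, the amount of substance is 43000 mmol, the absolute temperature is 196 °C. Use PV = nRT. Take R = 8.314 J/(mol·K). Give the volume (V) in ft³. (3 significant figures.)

Solving PV = nRT for V: V = nRT/P.
P = 953 kPa = 9.530×10^5 Pa; n = 43000 mmol = 43.00 mol; T = 196 °C = 469.1 K; R = 8.314 J/(mol·K).
V = 0.1760 m³
0.1760 m³ × (1 ft³ / 0.02832 m³) = 6.215 ft³

6.22 ft³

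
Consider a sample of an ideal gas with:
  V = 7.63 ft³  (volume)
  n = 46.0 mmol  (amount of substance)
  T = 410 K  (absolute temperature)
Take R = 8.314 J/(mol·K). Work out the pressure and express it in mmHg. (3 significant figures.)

5.44 mmHg

From the ideal-gas law: P = nRT/V.
V = 7.63 ft³ = 0.2161 m³; n = 46.0 mmol = 0.04600 mol; T = 410 K; R = 8.314 J/(mol·K).
P = 725.7 Pa
725.7 Pa × (1 mmHg / 133.3 Pa) = 5.444 mmHg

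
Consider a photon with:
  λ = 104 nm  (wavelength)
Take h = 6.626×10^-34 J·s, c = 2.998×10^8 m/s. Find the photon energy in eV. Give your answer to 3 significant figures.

11.9 eV

Directly: E = hc/λ.
λ = 104 nm = 1.040×10^-7 m; h = 6.626×10^-34 J·s; c = 2.998×10^8 m/s.
E = 1.910×10^-18 J
1.910×10^-18 J × (1 eV / 1.602×10^-19 J) = 11.92 eV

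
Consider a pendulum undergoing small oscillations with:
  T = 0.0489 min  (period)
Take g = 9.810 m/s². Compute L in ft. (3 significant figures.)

7.02 ft

Rearranging T = 2π√(L/g) for L: L = g·(T/2π)².
T = 0.0489 min = 2.934 s; g = 9.810 m/s².
L = 2.139 m
2.139 m × (1 ft / 0.3048 m) = 7.018 ft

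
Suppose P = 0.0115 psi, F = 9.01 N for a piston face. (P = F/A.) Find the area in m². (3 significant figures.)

Rearranging: A = F/P.
P = 0.0115 psi = 79.29 Pa; F = 9.01 N.
A = 0.1136 m²

0.114 m²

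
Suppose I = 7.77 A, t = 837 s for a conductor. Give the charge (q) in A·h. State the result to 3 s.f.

1.81 A·h

q is given directly by: q = It.
I = 7.77 A; t = 837 s.
q = 6503 C
6503 C × (1 A·h / 3600 C) = 1.807 A·h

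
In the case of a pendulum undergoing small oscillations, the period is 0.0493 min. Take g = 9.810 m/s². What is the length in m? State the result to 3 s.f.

Rearranging T = 2π√(L/g) for L: L = g·(T/2π)².
T = 0.0493 min = 2.958 s; g = 9.810 m/s².
L = 2.174 m

2.17 m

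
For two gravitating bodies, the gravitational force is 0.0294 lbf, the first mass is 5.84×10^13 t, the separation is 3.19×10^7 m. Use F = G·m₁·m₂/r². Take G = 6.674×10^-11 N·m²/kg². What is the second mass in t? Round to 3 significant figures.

34100 t

From Newton's law of gravitation: m₂ = F·r²/(G·m₁).
F = 0.0294 lbf = 0.1308 N; m₁ = 5.84×10^13 t = 5.840×10^16 kg; r = 3.19×10^7 m; G = 6.674×10^-11 N·m²/kg².
m₂ = 3.414×10^7 kg
3.414×10^7 kg × (1 t / 1000 kg) = 34144 t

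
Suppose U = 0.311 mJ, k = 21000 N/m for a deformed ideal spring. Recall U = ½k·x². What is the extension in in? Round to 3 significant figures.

Solving U = ½k·x² for x: x = √(2U/k).
U = 0.311 mJ = 3.110×10^-4 J; k = 21000 N/m.
x = 1.721×10^-4 m
1.721×10^-4 m × (1 in / 0.02540 m) = 0.006776 in

0.00678 in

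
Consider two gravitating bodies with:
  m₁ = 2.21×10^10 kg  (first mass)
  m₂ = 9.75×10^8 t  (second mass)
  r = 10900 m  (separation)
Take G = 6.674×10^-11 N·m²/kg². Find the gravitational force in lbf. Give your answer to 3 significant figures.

2720 lbf

From Newton's law of gravitation: F = Gm₁m₂/r².
m₁ = 2.21×10^10 kg; m₂ = 9.75×10^8 t = 9.750×10^11 kg; r = 10900 m; G = 6.674×10^-11 N·m²/kg².
F = 12104 N  (the unit combination reduces to kg·m/s² = N)
12104 N × (1 lbf / 4.448 N) = 2721 lbf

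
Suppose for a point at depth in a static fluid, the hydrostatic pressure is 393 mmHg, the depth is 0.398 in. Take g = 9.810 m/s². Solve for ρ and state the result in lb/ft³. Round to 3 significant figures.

Rearranging: ρ = P/(g·h).
P = 393 mmHg = 52396 Pa; h = 0.398 in = 0.01011 m; g = 9.810 m/s².
ρ = 5.283×10^5 kg/m³
5.283×10^5 kg/m³ × (1 lb/ft³ / 16.02 kg/m³) = 32983 lb/ft³

33000 lb/ft³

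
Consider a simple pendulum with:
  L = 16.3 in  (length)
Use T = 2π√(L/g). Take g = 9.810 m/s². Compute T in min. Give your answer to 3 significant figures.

T is given directly by: T = 2π√(L/g).
L = 16.3 in = 0.4140 m; g = 9.810 m/s².
T = 1.291 s
1.291 s × (1 min / 60.00 s) = 0.02151 min

0.0215 min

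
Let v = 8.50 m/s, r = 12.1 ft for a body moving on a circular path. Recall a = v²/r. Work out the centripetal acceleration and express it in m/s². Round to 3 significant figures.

19.6 m/s²

Directly: a = v²/r.
v = 8.50 m/s; r = 12.1 ft = 3.688 m.
a = 19.59 m/s²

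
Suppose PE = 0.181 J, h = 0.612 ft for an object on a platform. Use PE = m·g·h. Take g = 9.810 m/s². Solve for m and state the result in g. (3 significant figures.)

98.9 g

Rearranging PE = m·g·h for m: m = PE/(g·h).
PE = 0.181 J; h = 0.612 ft = 0.1865 m; g = 9.810 m/s².
m = 0.09891 kg
0.09891 kg × (1 g / 0.001000 kg) = 98.91 g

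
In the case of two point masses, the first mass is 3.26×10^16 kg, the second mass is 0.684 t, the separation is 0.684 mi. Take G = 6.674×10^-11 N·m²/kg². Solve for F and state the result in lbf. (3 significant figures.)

276 lbf

Directly: F = Gm₁m₂/r².
m₁ = 3.26×10^16 kg; m₂ = 0.684 t = 684.0 kg; r = 0.684 mi = 1101 m; G = 6.674×10^-11 N·m²/kg².
F = 1228 N
1228 N × (1 lbf / 4.448 N) = 276.1 lbf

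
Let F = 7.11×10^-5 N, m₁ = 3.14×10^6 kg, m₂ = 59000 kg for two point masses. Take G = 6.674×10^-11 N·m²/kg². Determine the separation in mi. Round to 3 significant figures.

Rearranging F = G·m₁·m₂/r² for r: r = √(G·m₁m₂/F).
F = 7.11×10^-5 N; m₁ = 3.14×10^6 kg; m₂ = 59000 kg; G = 6.674×10^-11 N·m²/kg².
r = 417.0 m
417.0 m × (1 mi / 1609 m) = 0.2591 mi

0.259 mi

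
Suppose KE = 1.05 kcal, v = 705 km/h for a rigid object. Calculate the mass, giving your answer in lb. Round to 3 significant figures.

Rearranging KE = ½mv² for m: m = 2·KE/v².
KE = 1.05 kcal = 4393 J; v = 705 km/h = 195.8 m/s.
m = 0.2291 kg
0.2291 kg × (1 lb / 0.4536 kg) = 0.5051 lb

0.505 lb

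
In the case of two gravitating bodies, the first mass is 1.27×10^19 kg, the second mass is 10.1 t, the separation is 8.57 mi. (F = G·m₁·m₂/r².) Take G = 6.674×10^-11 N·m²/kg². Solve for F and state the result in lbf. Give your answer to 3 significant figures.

10100 lbf

F is given directly by: F = Gm₁m₂/r².
m₁ = 1.27×10^19 kg; m₂ = 10.1 t = 10100 kg; r = 8.57 mi = 13792 m; G = 6.674×10^-11 N·m²/kg².
F = 45004 N
45004 N × (1 lbf / 4.448 N) = 10117 lbf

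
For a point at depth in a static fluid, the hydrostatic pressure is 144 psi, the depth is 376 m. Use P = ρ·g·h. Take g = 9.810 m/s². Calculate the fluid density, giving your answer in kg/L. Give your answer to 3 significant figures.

Solving P = ρ·g·h for ρ: ρ = P/(g·h).
P = 144 psi = 9.928×10^5 Pa; h = 376 m; g = 9.810 m/s².
ρ = 269.2 kg/m³
269.2 kg/m³ × (1 kg/L / 1000 kg/m³) = 0.2692 kg/L

0.269 kg/L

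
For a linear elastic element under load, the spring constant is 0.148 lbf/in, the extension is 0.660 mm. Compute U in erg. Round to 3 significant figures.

56.5 erg

U is given directly by: U = ½kx².
k = 0.148 lbf/in = 25.92 N/m; x = 0.660 mm = 6.600×10^-4 m.
U = 5.645×10^-6 J  (the unit combination reduces to kg·m²/s² = J)
5.645×10^-6 J × (1 erg / 1.000×10^-7 J) = 56.45 erg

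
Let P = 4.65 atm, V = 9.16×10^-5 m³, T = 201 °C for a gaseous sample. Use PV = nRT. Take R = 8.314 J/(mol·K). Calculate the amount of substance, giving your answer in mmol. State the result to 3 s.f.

From the ideal-gas law: n = PV/(RT).
P = 4.65 atm = 4.712×10^5 Pa; V = 9.16×10^-5 m³; T = 201 °C = 474.1 K; R = 8.314 J/(mol·K).
n = 0.01095 mol
0.01095 mol × (1 mmol / 0.001000 mol) = 10.95 mmol

10.9 mmol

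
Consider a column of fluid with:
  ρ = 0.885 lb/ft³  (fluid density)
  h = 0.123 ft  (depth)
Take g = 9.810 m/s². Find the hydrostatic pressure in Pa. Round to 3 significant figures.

5.21 Pa

Directly: P = ρgh.
ρ = 0.885 lb/ft³ = 14.18 kg/m³; h = 0.123 ft = 0.03749 m; g = 9.810 m/s².
P = 5.214 Pa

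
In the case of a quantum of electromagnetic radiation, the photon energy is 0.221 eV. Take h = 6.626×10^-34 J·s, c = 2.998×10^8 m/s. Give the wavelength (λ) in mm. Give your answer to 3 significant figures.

0.00561 mm

Rearranging: λ = hc/E.
E = 0.221 eV = 3.541×10^-20 J; h = 6.626×10^-34 J·s; c = 2.998×10^8 m/s.
λ = 5.610×10^-6 m
5.610×10^-6 m × (1 mm / 0.001000 m) = 0.005610 mm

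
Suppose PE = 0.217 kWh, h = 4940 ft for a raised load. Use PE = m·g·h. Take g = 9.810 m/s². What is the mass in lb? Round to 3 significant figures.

Rearranging: m = PE/(g·h).
PE = 0.217 kWh = 7.812×10^5 J; h = 4940 ft = 1506 m; g = 9.810 m/s².
m = 52.89 kg
52.89 kg × (1 lb / 0.4536 kg) = 116.6 lb

117 lb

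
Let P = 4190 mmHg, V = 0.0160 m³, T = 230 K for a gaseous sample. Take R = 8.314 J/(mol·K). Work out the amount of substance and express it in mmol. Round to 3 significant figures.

From the ideal-gas law: n = PV/(RT).
P = 4190 mmHg = 5.586×10^5 Pa; V = 0.0160 m³; T = 230 K; R = 8.314 J/(mol·K).
n = 4.674 mol
4.674 mol × (1 mmol / 0.001000 mol) = 4674 mmol

4670 mmol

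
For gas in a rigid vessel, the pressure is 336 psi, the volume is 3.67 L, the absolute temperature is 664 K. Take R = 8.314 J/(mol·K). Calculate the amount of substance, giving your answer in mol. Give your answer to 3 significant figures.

Rearranging PV = nRT for n: n = PV/(RT).
P = 336 psi = 2.317×10^6 Pa; V = 3.67 L = 0.003670 m³; T = 664 K; R = 8.314 J/(mol·K).
n = 1.540 mol

1.54 mol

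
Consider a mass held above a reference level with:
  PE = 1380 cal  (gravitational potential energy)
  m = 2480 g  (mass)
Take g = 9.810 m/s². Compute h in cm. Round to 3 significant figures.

23700 cm

Rearranging: h = PE/(m·g).
PE = 1380 cal = 5774 J; m = 2480 g = 2.480 kg; g = 9.810 m/s².
h = 237.3 m
237.3 m × (1 cm / 0.01000 m) = 23733 cm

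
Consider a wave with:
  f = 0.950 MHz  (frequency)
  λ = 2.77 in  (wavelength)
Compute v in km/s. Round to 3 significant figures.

v is given directly by: v = fλ.
f = 0.950 MHz = 9.500×10^5 Hz; λ = 2.77 in = 0.07036 m.
v = 66840 m/s
66840 m/s × (1 km/s / 1000 m/s) = 66.84 km/s

66.8 km/s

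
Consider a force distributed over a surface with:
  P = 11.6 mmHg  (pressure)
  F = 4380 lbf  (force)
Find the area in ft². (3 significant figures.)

136 ft²

Rearranging: A = F/P.
P = 11.6 mmHg = 1547 Pa; F = 4380 lbf = 19483 N.
A = 12.60 m²
12.60 m² × (1 ft² / 0.09290 m²) = 135.6 ft²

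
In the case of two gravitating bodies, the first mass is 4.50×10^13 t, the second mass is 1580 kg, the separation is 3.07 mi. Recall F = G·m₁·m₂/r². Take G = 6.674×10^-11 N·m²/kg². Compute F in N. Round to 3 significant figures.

194 N

From Newton's law of gravitation: F = Gm₁m₂/r².
m₁ = 4.50×10^13 t = 4.500×10^16 kg; m₂ = 1580 kg; r = 3.07 mi = 4941 m; G = 6.674×10^-11 N·m²/kg².
F = 194.4 N  (the unit combination reduces to kg·m/s² = N)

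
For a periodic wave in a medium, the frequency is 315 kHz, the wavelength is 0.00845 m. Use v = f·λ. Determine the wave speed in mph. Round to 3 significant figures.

5950 mph

v is given directly by: v = fλ.
f = 315 kHz = 3.150×10^5 Hz; λ = 0.00845 m.
v = 2662 m/s
2662 m/s × (1 mph / 0.4470 m/s) = 5954 mph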